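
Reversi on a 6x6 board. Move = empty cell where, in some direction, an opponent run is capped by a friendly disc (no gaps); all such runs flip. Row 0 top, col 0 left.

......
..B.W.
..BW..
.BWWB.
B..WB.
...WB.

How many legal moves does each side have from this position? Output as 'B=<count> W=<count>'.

-- B to move --
(0,3): no bracket -> illegal
(0,4): no bracket -> illegal
(0,5): no bracket -> illegal
(1,3): no bracket -> illegal
(1,5): no bracket -> illegal
(2,1): flips 2 -> legal
(2,4): flips 1 -> legal
(2,5): no bracket -> illegal
(4,1): no bracket -> illegal
(4,2): flips 2 -> legal
(5,2): flips 2 -> legal
B mobility = 4
-- W to move --
(0,1): flips 1 -> legal
(0,2): flips 2 -> legal
(0,3): no bracket -> illegal
(1,1): flips 1 -> legal
(1,3): no bracket -> illegal
(2,0): no bracket -> illegal
(2,1): flips 1 -> legal
(2,4): no bracket -> illegal
(2,5): flips 1 -> legal
(3,0): flips 1 -> legal
(3,5): flips 2 -> legal
(4,1): no bracket -> illegal
(4,2): no bracket -> illegal
(4,5): flips 2 -> legal
(5,0): no bracket -> illegal
(5,1): no bracket -> illegal
(5,5): flips 2 -> legal
W mobility = 9

Answer: B=4 W=9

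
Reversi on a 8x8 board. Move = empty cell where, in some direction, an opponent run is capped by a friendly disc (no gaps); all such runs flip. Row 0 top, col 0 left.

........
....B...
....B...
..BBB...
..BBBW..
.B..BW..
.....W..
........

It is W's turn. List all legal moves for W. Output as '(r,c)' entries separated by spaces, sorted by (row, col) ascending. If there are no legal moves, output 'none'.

(0,3): no bracket -> illegal
(0,4): no bracket -> illegal
(0,5): no bracket -> illegal
(1,3): no bracket -> illegal
(1,5): no bracket -> illegal
(2,1): flips 3 -> legal
(2,2): flips 2 -> legal
(2,3): flips 1 -> legal
(2,5): no bracket -> illegal
(3,1): no bracket -> illegal
(3,5): no bracket -> illegal
(4,0): no bracket -> illegal
(4,1): flips 3 -> legal
(5,0): no bracket -> illegal
(5,2): no bracket -> illegal
(5,3): flips 1 -> legal
(6,0): no bracket -> illegal
(6,1): no bracket -> illegal
(6,2): no bracket -> illegal
(6,3): flips 1 -> legal
(6,4): no bracket -> illegal

Answer: (2,1) (2,2) (2,3) (4,1) (5,3) (6,3)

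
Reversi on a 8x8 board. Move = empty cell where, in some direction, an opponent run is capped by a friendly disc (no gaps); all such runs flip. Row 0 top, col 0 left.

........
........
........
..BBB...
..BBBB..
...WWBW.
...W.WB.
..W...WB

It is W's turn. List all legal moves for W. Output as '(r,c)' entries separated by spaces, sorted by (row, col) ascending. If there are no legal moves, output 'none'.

Answer: (2,1) (2,3) (2,4) (3,1) (3,5) (3,6) (6,7)

Derivation:
(2,1): flips 2 -> legal
(2,2): no bracket -> illegal
(2,3): flips 4 -> legal
(2,4): flips 2 -> legal
(2,5): no bracket -> illegal
(3,1): flips 1 -> legal
(3,5): flips 3 -> legal
(3,6): flips 1 -> legal
(4,1): no bracket -> illegal
(4,6): no bracket -> illegal
(5,1): no bracket -> illegal
(5,2): no bracket -> illegal
(5,7): no bracket -> illegal
(6,4): no bracket -> illegal
(6,7): flips 1 -> legal
(7,5): no bracket -> illegal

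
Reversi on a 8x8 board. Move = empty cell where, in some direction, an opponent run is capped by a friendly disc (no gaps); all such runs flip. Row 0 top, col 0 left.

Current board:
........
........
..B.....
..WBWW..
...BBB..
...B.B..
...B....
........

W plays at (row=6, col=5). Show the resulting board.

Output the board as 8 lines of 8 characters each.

Answer: ........
........
..B.....
..WBWW..
...BBW..
...B.W..
...B.W..
........

Derivation:
Place W at (6,5); scan 8 dirs for brackets.
Dir NW: first cell '.' (not opp) -> no flip
Dir N: opp run (5,5) (4,5) capped by W -> flip
Dir NE: first cell '.' (not opp) -> no flip
Dir W: first cell '.' (not opp) -> no flip
Dir E: first cell '.' (not opp) -> no flip
Dir SW: first cell '.' (not opp) -> no flip
Dir S: first cell '.' (not opp) -> no flip
Dir SE: first cell '.' (not opp) -> no flip
All flips: (4,5) (5,5)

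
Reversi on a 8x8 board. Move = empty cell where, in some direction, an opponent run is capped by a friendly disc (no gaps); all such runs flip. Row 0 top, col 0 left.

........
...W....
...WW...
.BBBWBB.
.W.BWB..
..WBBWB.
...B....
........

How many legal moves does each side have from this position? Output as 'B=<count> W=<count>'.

Answer: B=12 W=14

Derivation:
-- B to move --
(0,2): flips 2 -> legal
(0,3): flips 2 -> legal
(0,4): no bracket -> illegal
(1,2): flips 2 -> legal
(1,4): flips 4 -> legal
(1,5): flips 1 -> legal
(2,2): no bracket -> illegal
(2,5): flips 1 -> legal
(3,0): flips 2 -> legal
(4,0): no bracket -> illegal
(4,2): no bracket -> illegal
(4,6): no bracket -> illegal
(5,0): flips 1 -> legal
(5,1): flips 2 -> legal
(6,1): flips 1 -> legal
(6,2): no bracket -> illegal
(6,4): no bracket -> illegal
(6,5): flips 1 -> legal
(6,6): flips 2 -> legal
B mobility = 12
-- W to move --
(2,0): no bracket -> illegal
(2,1): flips 1 -> legal
(2,2): flips 1 -> legal
(2,5): flips 2 -> legal
(2,6): flips 1 -> legal
(2,7): no bracket -> illegal
(3,0): flips 3 -> legal
(3,7): flips 2 -> legal
(4,0): no bracket -> illegal
(4,2): flips 2 -> legal
(4,6): flips 2 -> legal
(4,7): no bracket -> illegal
(5,7): flips 1 -> legal
(6,2): flips 1 -> legal
(6,4): flips 1 -> legal
(6,5): no bracket -> illegal
(6,6): no bracket -> illegal
(6,7): flips 2 -> legal
(7,2): no bracket -> illegal
(7,3): flips 4 -> legal
(7,4): flips 1 -> legal
W mobility = 14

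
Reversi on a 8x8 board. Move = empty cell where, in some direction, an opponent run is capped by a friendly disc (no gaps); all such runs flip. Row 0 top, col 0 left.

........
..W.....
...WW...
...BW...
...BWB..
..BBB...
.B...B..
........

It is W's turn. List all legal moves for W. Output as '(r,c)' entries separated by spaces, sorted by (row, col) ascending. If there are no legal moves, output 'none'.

Answer: (2,2) (3,2) (4,2) (4,6) (5,6) (6,2) (6,3) (6,4) (7,0)

Derivation:
(2,2): flips 1 -> legal
(3,2): flips 1 -> legal
(3,5): no bracket -> illegal
(3,6): no bracket -> illegal
(4,1): no bracket -> illegal
(4,2): flips 2 -> legal
(4,6): flips 1 -> legal
(5,0): no bracket -> illegal
(5,1): no bracket -> illegal
(5,5): no bracket -> illegal
(5,6): flips 1 -> legal
(6,0): no bracket -> illegal
(6,2): flips 1 -> legal
(6,3): flips 3 -> legal
(6,4): flips 1 -> legal
(6,6): no bracket -> illegal
(7,0): flips 3 -> legal
(7,1): no bracket -> illegal
(7,2): no bracket -> illegal
(7,4): no bracket -> illegal
(7,5): no bracket -> illegal
(7,6): no bracket -> illegal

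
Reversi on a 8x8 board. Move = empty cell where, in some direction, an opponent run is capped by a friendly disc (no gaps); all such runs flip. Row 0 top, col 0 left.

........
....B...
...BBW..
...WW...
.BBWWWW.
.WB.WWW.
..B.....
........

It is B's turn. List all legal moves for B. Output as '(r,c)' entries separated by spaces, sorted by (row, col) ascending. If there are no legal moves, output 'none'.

Answer: (1,6) (2,6) (3,6) (4,0) (4,7) (5,0) (5,3) (6,0) (6,1) (6,4) (6,7)

Derivation:
(1,5): no bracket -> illegal
(1,6): flips 3 -> legal
(2,2): no bracket -> illegal
(2,6): flips 1 -> legal
(3,2): no bracket -> illegal
(3,5): no bracket -> illegal
(3,6): flips 1 -> legal
(3,7): no bracket -> illegal
(4,0): flips 1 -> legal
(4,7): flips 4 -> legal
(5,0): flips 1 -> legal
(5,3): flips 2 -> legal
(5,7): no bracket -> illegal
(6,0): flips 1 -> legal
(6,1): flips 1 -> legal
(6,3): no bracket -> illegal
(6,4): flips 3 -> legal
(6,5): no bracket -> illegal
(6,6): no bracket -> illegal
(6,7): flips 3 -> legal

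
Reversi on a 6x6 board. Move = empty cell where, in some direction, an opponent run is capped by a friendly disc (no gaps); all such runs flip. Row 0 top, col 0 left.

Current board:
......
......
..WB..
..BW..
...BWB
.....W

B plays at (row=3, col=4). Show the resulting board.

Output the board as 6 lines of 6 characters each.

Place B at (3,4); scan 8 dirs for brackets.
Dir NW: first cell 'B' (not opp) -> no flip
Dir N: first cell '.' (not opp) -> no flip
Dir NE: first cell '.' (not opp) -> no flip
Dir W: opp run (3,3) capped by B -> flip
Dir E: first cell '.' (not opp) -> no flip
Dir SW: first cell 'B' (not opp) -> no flip
Dir S: opp run (4,4), next='.' -> no flip
Dir SE: first cell 'B' (not opp) -> no flip
All flips: (3,3)

Answer: ......
......
..WB..
..BBB.
...BWB
.....W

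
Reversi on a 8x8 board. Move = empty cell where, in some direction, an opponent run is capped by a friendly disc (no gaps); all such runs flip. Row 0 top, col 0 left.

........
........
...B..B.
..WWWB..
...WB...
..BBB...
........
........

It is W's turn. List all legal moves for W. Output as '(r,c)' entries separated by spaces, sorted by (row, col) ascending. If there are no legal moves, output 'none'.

Answer: (1,2) (1,3) (1,4) (3,6) (4,5) (5,5) (6,1) (6,3) (6,4) (6,5)

Derivation:
(1,2): flips 1 -> legal
(1,3): flips 1 -> legal
(1,4): flips 1 -> legal
(1,5): no bracket -> illegal
(1,6): no bracket -> illegal
(1,7): no bracket -> illegal
(2,2): no bracket -> illegal
(2,4): no bracket -> illegal
(2,5): no bracket -> illegal
(2,7): no bracket -> illegal
(3,6): flips 1 -> legal
(3,7): no bracket -> illegal
(4,1): no bracket -> illegal
(4,2): no bracket -> illegal
(4,5): flips 1 -> legal
(4,6): no bracket -> illegal
(5,1): no bracket -> illegal
(5,5): flips 1 -> legal
(6,1): flips 1 -> legal
(6,2): no bracket -> illegal
(6,3): flips 1 -> legal
(6,4): flips 2 -> legal
(6,5): flips 1 -> legal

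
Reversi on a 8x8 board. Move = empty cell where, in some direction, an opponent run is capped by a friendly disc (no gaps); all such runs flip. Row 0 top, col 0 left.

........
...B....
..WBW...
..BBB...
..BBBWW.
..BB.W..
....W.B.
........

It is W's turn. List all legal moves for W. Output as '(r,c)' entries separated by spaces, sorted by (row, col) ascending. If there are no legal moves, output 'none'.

Answer: (0,2) (0,4) (1,2) (3,1) (4,1) (5,1) (5,4) (6,2) (7,7)

Derivation:
(0,2): flips 1 -> legal
(0,3): no bracket -> illegal
(0,4): flips 1 -> legal
(1,2): flips 2 -> legal
(1,4): no bracket -> illegal
(2,1): no bracket -> illegal
(2,5): no bracket -> illegal
(3,1): flips 2 -> legal
(3,5): no bracket -> illegal
(4,1): flips 3 -> legal
(5,1): flips 2 -> legal
(5,4): flips 2 -> legal
(5,6): no bracket -> illegal
(5,7): no bracket -> illegal
(6,1): no bracket -> illegal
(6,2): flips 3 -> legal
(6,3): no bracket -> illegal
(6,5): no bracket -> illegal
(6,7): no bracket -> illegal
(7,5): no bracket -> illegal
(7,6): no bracket -> illegal
(7,7): flips 1 -> legal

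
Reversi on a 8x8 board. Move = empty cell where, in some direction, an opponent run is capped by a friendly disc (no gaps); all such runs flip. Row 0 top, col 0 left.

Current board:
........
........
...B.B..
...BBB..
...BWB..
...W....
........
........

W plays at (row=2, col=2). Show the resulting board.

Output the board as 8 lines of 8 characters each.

Answer: ........
........
..WB.B..
...WBB..
...BWB..
...W....
........
........

Derivation:
Place W at (2,2); scan 8 dirs for brackets.
Dir NW: first cell '.' (not opp) -> no flip
Dir N: first cell '.' (not opp) -> no flip
Dir NE: first cell '.' (not opp) -> no flip
Dir W: first cell '.' (not opp) -> no flip
Dir E: opp run (2,3), next='.' -> no flip
Dir SW: first cell '.' (not opp) -> no flip
Dir S: first cell '.' (not opp) -> no flip
Dir SE: opp run (3,3) capped by W -> flip
All flips: (3,3)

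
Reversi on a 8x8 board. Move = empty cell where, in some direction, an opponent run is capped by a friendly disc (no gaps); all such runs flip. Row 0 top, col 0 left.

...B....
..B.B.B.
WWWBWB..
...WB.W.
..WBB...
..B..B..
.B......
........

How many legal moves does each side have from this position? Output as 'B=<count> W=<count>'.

Answer: B=5 W=10

Derivation:
-- B to move --
(1,0): no bracket -> illegal
(1,1): flips 2 -> legal
(1,3): no bracket -> illegal
(1,5): no bracket -> illegal
(2,6): no bracket -> illegal
(2,7): no bracket -> illegal
(3,0): flips 1 -> legal
(3,1): no bracket -> illegal
(3,2): flips 3 -> legal
(3,5): no bracket -> illegal
(3,7): no bracket -> illegal
(4,1): flips 1 -> legal
(4,5): no bracket -> illegal
(4,6): no bracket -> illegal
(4,7): flips 1 -> legal
(5,1): no bracket -> illegal
(5,3): no bracket -> illegal
B mobility = 5
-- W to move --
(0,1): no bracket -> illegal
(0,2): flips 1 -> legal
(0,4): flips 1 -> legal
(0,5): no bracket -> illegal
(0,6): no bracket -> illegal
(0,7): no bracket -> illegal
(1,1): no bracket -> illegal
(1,3): flips 1 -> legal
(1,5): no bracket -> illegal
(1,7): no bracket -> illegal
(2,6): flips 1 -> legal
(2,7): no bracket -> illegal
(3,2): no bracket -> illegal
(3,5): flips 1 -> legal
(4,1): no bracket -> illegal
(4,5): flips 2 -> legal
(4,6): no bracket -> illegal
(5,0): no bracket -> illegal
(5,1): no bracket -> illegal
(5,3): flips 1 -> legal
(5,4): flips 2 -> legal
(5,6): no bracket -> illegal
(6,0): no bracket -> illegal
(6,2): flips 1 -> legal
(6,3): no bracket -> illegal
(6,4): no bracket -> illegal
(6,5): no bracket -> illegal
(6,6): flips 2 -> legal
(7,0): no bracket -> illegal
(7,1): no bracket -> illegal
(7,2): no bracket -> illegal
W mobility = 10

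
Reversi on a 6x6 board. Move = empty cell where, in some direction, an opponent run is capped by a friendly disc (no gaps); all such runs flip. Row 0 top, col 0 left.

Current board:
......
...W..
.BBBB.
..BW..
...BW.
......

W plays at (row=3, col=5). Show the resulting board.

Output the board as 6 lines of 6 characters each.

Answer: ......
...W..
.BBBW.
..BW.W
...BW.
......

Derivation:
Place W at (3,5); scan 8 dirs for brackets.
Dir NW: opp run (2,4) capped by W -> flip
Dir N: first cell '.' (not opp) -> no flip
Dir NE: edge -> no flip
Dir W: first cell '.' (not opp) -> no flip
Dir E: edge -> no flip
Dir SW: first cell 'W' (not opp) -> no flip
Dir S: first cell '.' (not opp) -> no flip
Dir SE: edge -> no flip
All flips: (2,4)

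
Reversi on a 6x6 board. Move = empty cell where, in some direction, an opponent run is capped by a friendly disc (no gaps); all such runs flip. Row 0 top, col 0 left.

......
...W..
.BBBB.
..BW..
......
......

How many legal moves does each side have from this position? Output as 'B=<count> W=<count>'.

-- B to move --
(0,2): flips 1 -> legal
(0,3): flips 1 -> legal
(0,4): flips 1 -> legal
(1,2): no bracket -> illegal
(1,4): no bracket -> illegal
(3,4): flips 1 -> legal
(4,2): flips 1 -> legal
(4,3): flips 1 -> legal
(4,4): flips 1 -> legal
B mobility = 7
-- W to move --
(1,0): no bracket -> illegal
(1,1): flips 1 -> legal
(1,2): no bracket -> illegal
(1,4): no bracket -> illegal
(1,5): flips 1 -> legal
(2,0): no bracket -> illegal
(2,5): no bracket -> illegal
(3,0): no bracket -> illegal
(3,1): flips 2 -> legal
(3,4): no bracket -> illegal
(3,5): flips 1 -> legal
(4,1): no bracket -> illegal
(4,2): no bracket -> illegal
(4,3): no bracket -> illegal
W mobility = 4

Answer: B=7 W=4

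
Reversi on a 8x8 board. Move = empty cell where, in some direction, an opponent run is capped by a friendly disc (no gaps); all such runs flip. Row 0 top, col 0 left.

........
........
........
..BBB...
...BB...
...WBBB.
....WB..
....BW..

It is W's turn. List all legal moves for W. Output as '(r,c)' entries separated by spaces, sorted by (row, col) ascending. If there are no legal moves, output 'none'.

(2,1): no bracket -> illegal
(2,2): no bracket -> illegal
(2,3): flips 2 -> legal
(2,4): flips 3 -> legal
(2,5): no bracket -> illegal
(3,1): no bracket -> illegal
(3,5): flips 1 -> legal
(4,1): no bracket -> illegal
(4,2): no bracket -> illegal
(4,5): flips 2 -> legal
(4,6): flips 1 -> legal
(4,7): no bracket -> illegal
(5,2): no bracket -> illegal
(5,7): flips 3 -> legal
(6,3): no bracket -> illegal
(6,6): flips 1 -> legal
(6,7): no bracket -> illegal
(7,3): flips 1 -> legal
(7,6): no bracket -> illegal

Answer: (2,3) (2,4) (3,5) (4,5) (4,6) (5,7) (6,6) (7,3)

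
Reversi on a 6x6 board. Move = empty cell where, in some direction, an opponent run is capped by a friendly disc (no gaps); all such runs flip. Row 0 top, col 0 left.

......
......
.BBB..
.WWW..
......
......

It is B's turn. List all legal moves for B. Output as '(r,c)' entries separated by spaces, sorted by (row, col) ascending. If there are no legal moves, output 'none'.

(2,0): no bracket -> illegal
(2,4): no bracket -> illegal
(3,0): no bracket -> illegal
(3,4): no bracket -> illegal
(4,0): flips 1 -> legal
(4,1): flips 2 -> legal
(4,2): flips 1 -> legal
(4,3): flips 2 -> legal
(4,4): flips 1 -> legal

Answer: (4,0) (4,1) (4,2) (4,3) (4,4)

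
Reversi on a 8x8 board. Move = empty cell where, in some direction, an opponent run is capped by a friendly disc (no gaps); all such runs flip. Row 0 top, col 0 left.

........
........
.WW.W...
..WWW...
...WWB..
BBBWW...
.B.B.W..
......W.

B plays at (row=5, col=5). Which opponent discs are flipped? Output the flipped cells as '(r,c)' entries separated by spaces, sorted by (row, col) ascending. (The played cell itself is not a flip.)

Answer: (5,3) (5,4)

Derivation:
Dir NW: opp run (4,4) (3,3) (2,2), next='.' -> no flip
Dir N: first cell 'B' (not opp) -> no flip
Dir NE: first cell '.' (not opp) -> no flip
Dir W: opp run (5,4) (5,3) capped by B -> flip
Dir E: first cell '.' (not opp) -> no flip
Dir SW: first cell '.' (not opp) -> no flip
Dir S: opp run (6,5), next='.' -> no flip
Dir SE: first cell '.' (not opp) -> no flip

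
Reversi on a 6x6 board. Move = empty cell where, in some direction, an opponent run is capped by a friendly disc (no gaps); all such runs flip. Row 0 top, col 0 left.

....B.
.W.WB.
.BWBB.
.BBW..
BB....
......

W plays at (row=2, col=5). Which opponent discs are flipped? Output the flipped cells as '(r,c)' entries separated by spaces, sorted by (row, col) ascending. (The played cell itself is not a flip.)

Answer: (2,3) (2,4)

Derivation:
Dir NW: opp run (1,4), next='.' -> no flip
Dir N: first cell '.' (not opp) -> no flip
Dir NE: edge -> no flip
Dir W: opp run (2,4) (2,3) capped by W -> flip
Dir E: edge -> no flip
Dir SW: first cell '.' (not opp) -> no flip
Dir S: first cell '.' (not opp) -> no flip
Dir SE: edge -> no flip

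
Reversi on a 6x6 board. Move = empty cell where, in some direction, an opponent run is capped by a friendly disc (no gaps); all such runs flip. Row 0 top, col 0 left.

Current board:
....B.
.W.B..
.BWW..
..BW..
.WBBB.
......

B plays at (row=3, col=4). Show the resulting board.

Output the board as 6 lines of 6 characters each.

Answer: ....B.
.W.B..
.BWW..
..BBB.
.WBBB.
......

Derivation:
Place B at (3,4); scan 8 dirs for brackets.
Dir NW: opp run (2,3), next='.' -> no flip
Dir N: first cell '.' (not opp) -> no flip
Dir NE: first cell '.' (not opp) -> no flip
Dir W: opp run (3,3) capped by B -> flip
Dir E: first cell '.' (not opp) -> no flip
Dir SW: first cell 'B' (not opp) -> no flip
Dir S: first cell 'B' (not opp) -> no flip
Dir SE: first cell '.' (not opp) -> no flip
All flips: (3,3)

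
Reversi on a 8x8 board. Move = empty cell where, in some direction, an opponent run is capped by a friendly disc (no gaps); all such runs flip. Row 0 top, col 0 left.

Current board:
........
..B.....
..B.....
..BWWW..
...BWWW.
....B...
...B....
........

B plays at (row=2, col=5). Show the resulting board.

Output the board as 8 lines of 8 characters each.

Answer: ........
..B.....
..B..B..
..BWBW..
...BWWW.
....B...
...B....
........

Derivation:
Place B at (2,5); scan 8 dirs for brackets.
Dir NW: first cell '.' (not opp) -> no flip
Dir N: first cell '.' (not opp) -> no flip
Dir NE: first cell '.' (not opp) -> no flip
Dir W: first cell '.' (not opp) -> no flip
Dir E: first cell '.' (not opp) -> no flip
Dir SW: opp run (3,4) capped by B -> flip
Dir S: opp run (3,5) (4,5), next='.' -> no flip
Dir SE: first cell '.' (not opp) -> no flip
All flips: (3,4)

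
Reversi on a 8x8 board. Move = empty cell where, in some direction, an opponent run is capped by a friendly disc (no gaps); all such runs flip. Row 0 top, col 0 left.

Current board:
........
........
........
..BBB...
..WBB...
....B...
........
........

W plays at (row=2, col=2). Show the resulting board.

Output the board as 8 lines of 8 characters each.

Answer: ........
........
..W.....
..WBB...
..WBB...
....B...
........
........

Derivation:
Place W at (2,2); scan 8 dirs for brackets.
Dir NW: first cell '.' (not opp) -> no flip
Dir N: first cell '.' (not opp) -> no flip
Dir NE: first cell '.' (not opp) -> no flip
Dir W: first cell '.' (not opp) -> no flip
Dir E: first cell '.' (not opp) -> no flip
Dir SW: first cell '.' (not opp) -> no flip
Dir S: opp run (3,2) capped by W -> flip
Dir SE: opp run (3,3) (4,4), next='.' -> no flip
All flips: (3,2)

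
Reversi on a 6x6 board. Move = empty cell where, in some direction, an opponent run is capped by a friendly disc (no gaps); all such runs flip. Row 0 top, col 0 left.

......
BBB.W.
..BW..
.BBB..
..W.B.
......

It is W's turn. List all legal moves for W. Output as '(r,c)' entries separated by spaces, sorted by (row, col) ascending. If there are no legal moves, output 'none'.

(0,0): no bracket -> illegal
(0,1): flips 1 -> legal
(0,2): flips 3 -> legal
(0,3): no bracket -> illegal
(1,3): no bracket -> illegal
(2,0): flips 1 -> legal
(2,1): flips 1 -> legal
(2,4): flips 1 -> legal
(3,0): no bracket -> illegal
(3,4): no bracket -> illegal
(3,5): no bracket -> illegal
(4,0): no bracket -> illegal
(4,1): flips 1 -> legal
(4,3): flips 1 -> legal
(4,5): no bracket -> illegal
(5,3): no bracket -> illegal
(5,4): no bracket -> illegal
(5,5): no bracket -> illegal

Answer: (0,1) (0,2) (2,0) (2,1) (2,4) (4,1) (4,3)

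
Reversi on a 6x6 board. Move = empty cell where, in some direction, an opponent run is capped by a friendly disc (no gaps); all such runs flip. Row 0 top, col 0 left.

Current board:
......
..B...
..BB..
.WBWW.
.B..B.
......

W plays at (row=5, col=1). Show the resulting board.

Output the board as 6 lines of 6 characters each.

Answer: ......
..B...
..BB..
.WBWW.
.W..B.
.W....

Derivation:
Place W at (5,1); scan 8 dirs for brackets.
Dir NW: first cell '.' (not opp) -> no flip
Dir N: opp run (4,1) capped by W -> flip
Dir NE: first cell '.' (not opp) -> no flip
Dir W: first cell '.' (not opp) -> no flip
Dir E: first cell '.' (not opp) -> no flip
Dir SW: edge -> no flip
Dir S: edge -> no flip
Dir SE: edge -> no flip
All flips: (4,1)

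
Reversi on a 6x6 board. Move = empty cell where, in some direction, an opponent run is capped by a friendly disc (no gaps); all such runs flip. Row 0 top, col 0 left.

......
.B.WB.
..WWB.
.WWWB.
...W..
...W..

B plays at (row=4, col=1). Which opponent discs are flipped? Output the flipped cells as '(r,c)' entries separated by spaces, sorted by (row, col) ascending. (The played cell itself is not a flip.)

Dir NW: first cell '.' (not opp) -> no flip
Dir N: opp run (3,1), next='.' -> no flip
Dir NE: opp run (3,2) (2,3) capped by B -> flip
Dir W: first cell '.' (not opp) -> no flip
Dir E: first cell '.' (not opp) -> no flip
Dir SW: first cell '.' (not opp) -> no flip
Dir S: first cell '.' (not opp) -> no flip
Dir SE: first cell '.' (not opp) -> no flip

Answer: (2,3) (3,2)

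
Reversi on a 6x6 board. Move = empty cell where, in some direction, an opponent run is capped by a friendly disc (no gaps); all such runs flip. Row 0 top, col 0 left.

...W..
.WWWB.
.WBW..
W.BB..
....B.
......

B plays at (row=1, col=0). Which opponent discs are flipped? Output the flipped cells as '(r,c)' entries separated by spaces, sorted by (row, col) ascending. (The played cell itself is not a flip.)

Answer: (1,1) (1,2) (1,3) (2,1)

Derivation:
Dir NW: edge -> no flip
Dir N: first cell '.' (not opp) -> no flip
Dir NE: first cell '.' (not opp) -> no flip
Dir W: edge -> no flip
Dir E: opp run (1,1) (1,2) (1,3) capped by B -> flip
Dir SW: edge -> no flip
Dir S: first cell '.' (not opp) -> no flip
Dir SE: opp run (2,1) capped by B -> flip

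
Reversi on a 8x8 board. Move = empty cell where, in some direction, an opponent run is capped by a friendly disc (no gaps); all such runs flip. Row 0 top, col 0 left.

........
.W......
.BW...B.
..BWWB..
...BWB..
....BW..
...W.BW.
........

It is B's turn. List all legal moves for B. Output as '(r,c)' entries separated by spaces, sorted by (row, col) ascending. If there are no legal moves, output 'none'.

Answer: (0,1) (1,2) (2,3) (2,4) (2,5) (5,3) (5,6) (6,7) (7,2)

Derivation:
(0,0): no bracket -> illegal
(0,1): flips 1 -> legal
(0,2): no bracket -> illegal
(1,0): no bracket -> illegal
(1,2): flips 1 -> legal
(1,3): no bracket -> illegal
(2,0): no bracket -> illegal
(2,3): flips 3 -> legal
(2,4): flips 2 -> legal
(2,5): flips 1 -> legal
(3,1): no bracket -> illegal
(4,2): no bracket -> illegal
(4,6): no bracket -> illegal
(5,2): no bracket -> illegal
(5,3): flips 1 -> legal
(5,6): flips 1 -> legal
(5,7): no bracket -> illegal
(6,2): no bracket -> illegal
(6,4): no bracket -> illegal
(6,7): flips 1 -> legal
(7,2): flips 1 -> legal
(7,3): no bracket -> illegal
(7,4): no bracket -> illegal
(7,5): no bracket -> illegal
(7,6): no bracket -> illegal
(7,7): no bracket -> illegal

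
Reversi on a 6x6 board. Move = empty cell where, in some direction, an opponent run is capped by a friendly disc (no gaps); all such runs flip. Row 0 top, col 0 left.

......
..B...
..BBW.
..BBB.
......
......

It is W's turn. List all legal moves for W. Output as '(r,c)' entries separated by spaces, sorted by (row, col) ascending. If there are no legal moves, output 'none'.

(0,1): no bracket -> illegal
(0,2): no bracket -> illegal
(0,3): no bracket -> illegal
(1,1): no bracket -> illegal
(1,3): no bracket -> illegal
(1,4): no bracket -> illegal
(2,1): flips 2 -> legal
(2,5): no bracket -> illegal
(3,1): no bracket -> illegal
(3,5): no bracket -> illegal
(4,1): no bracket -> illegal
(4,2): flips 1 -> legal
(4,3): no bracket -> illegal
(4,4): flips 1 -> legal
(4,5): no bracket -> illegal

Answer: (2,1) (4,2) (4,4)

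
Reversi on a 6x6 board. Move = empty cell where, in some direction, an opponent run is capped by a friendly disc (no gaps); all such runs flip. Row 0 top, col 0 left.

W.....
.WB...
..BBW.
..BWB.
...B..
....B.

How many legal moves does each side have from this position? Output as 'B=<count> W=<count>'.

-- B to move --
(0,1): no bracket -> illegal
(0,2): no bracket -> illegal
(1,0): flips 1 -> legal
(1,3): no bracket -> illegal
(1,4): flips 1 -> legal
(1,5): no bracket -> illegal
(2,0): no bracket -> illegal
(2,1): no bracket -> illegal
(2,5): flips 1 -> legal
(3,5): no bracket -> illegal
(4,2): no bracket -> illegal
(4,4): flips 1 -> legal
B mobility = 4
-- W to move --
(0,1): no bracket -> illegal
(0,2): no bracket -> illegal
(0,3): no bracket -> illegal
(1,3): flips 2 -> legal
(1,4): no bracket -> illegal
(2,1): flips 2 -> legal
(2,5): no bracket -> illegal
(3,1): flips 1 -> legal
(3,5): flips 1 -> legal
(4,1): no bracket -> illegal
(4,2): no bracket -> illegal
(4,4): flips 1 -> legal
(4,5): no bracket -> illegal
(5,2): no bracket -> illegal
(5,3): flips 1 -> legal
(5,5): no bracket -> illegal
W mobility = 6

Answer: B=4 W=6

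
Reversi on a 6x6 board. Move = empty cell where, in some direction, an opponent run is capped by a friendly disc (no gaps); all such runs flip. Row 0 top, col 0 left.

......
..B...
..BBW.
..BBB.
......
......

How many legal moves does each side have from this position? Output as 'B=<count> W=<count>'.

Answer: B=3 W=3

Derivation:
-- B to move --
(1,3): no bracket -> illegal
(1,4): flips 1 -> legal
(1,5): flips 1 -> legal
(2,5): flips 1 -> legal
(3,5): no bracket -> illegal
B mobility = 3
-- W to move --
(0,1): no bracket -> illegal
(0,2): no bracket -> illegal
(0,3): no bracket -> illegal
(1,1): no bracket -> illegal
(1,3): no bracket -> illegal
(1,4): no bracket -> illegal
(2,1): flips 2 -> legal
(2,5): no bracket -> illegal
(3,1): no bracket -> illegal
(3,5): no bracket -> illegal
(4,1): no bracket -> illegal
(4,2): flips 1 -> legal
(4,3): no bracket -> illegal
(4,4): flips 1 -> legal
(4,5): no bracket -> illegal
W mobility = 3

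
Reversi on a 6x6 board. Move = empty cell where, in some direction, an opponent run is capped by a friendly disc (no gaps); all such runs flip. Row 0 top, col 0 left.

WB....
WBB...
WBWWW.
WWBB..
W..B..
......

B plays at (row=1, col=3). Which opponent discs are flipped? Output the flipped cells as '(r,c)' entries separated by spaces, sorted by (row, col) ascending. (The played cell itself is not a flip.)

Answer: (2,3)

Derivation:
Dir NW: first cell '.' (not opp) -> no flip
Dir N: first cell '.' (not opp) -> no flip
Dir NE: first cell '.' (not opp) -> no flip
Dir W: first cell 'B' (not opp) -> no flip
Dir E: first cell '.' (not opp) -> no flip
Dir SW: opp run (2,2) (3,1) (4,0), next=edge -> no flip
Dir S: opp run (2,3) capped by B -> flip
Dir SE: opp run (2,4), next='.' -> no flip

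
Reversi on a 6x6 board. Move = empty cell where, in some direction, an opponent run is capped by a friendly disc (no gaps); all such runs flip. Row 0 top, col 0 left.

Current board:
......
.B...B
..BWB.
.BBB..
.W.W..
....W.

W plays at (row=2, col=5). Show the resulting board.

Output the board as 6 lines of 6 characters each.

Answer: ......
.B...B
..BWWW
.BBB..
.W.W..
....W.

Derivation:
Place W at (2,5); scan 8 dirs for brackets.
Dir NW: first cell '.' (not opp) -> no flip
Dir N: opp run (1,5), next='.' -> no flip
Dir NE: edge -> no flip
Dir W: opp run (2,4) capped by W -> flip
Dir E: edge -> no flip
Dir SW: first cell '.' (not opp) -> no flip
Dir S: first cell '.' (not opp) -> no flip
Dir SE: edge -> no flip
All flips: (2,4)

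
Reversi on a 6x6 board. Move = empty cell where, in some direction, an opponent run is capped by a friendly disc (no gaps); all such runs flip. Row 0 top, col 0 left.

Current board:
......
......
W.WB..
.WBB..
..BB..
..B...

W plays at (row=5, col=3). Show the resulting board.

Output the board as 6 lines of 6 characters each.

Place W at (5,3); scan 8 dirs for brackets.
Dir NW: opp run (4,2) capped by W -> flip
Dir N: opp run (4,3) (3,3) (2,3), next='.' -> no flip
Dir NE: first cell '.' (not opp) -> no flip
Dir W: opp run (5,2), next='.' -> no flip
Dir E: first cell '.' (not opp) -> no flip
Dir SW: edge -> no flip
Dir S: edge -> no flip
Dir SE: edge -> no flip
All flips: (4,2)

Answer: ......
......
W.WB..
.WBB..
..WB..
..BW..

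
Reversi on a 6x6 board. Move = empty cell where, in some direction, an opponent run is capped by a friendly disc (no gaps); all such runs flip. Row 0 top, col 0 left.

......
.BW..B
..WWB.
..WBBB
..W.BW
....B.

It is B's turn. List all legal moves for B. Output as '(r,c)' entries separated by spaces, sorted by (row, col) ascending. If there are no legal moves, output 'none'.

Answer: (0,1) (1,3) (2,1) (3,1) (5,1) (5,5)

Derivation:
(0,1): flips 2 -> legal
(0,2): no bracket -> illegal
(0,3): no bracket -> illegal
(1,3): flips 2 -> legal
(1,4): no bracket -> illegal
(2,1): flips 2 -> legal
(3,1): flips 1 -> legal
(4,1): no bracket -> illegal
(4,3): no bracket -> illegal
(5,1): flips 1 -> legal
(5,2): no bracket -> illegal
(5,3): no bracket -> illegal
(5,5): flips 1 -> legal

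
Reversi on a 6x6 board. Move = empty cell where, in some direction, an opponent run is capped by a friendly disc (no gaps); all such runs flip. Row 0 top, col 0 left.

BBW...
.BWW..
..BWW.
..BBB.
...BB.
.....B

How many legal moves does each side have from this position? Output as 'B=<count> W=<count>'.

-- B to move --
(0,3): flips 3 -> legal
(0,4): flips 1 -> legal
(1,4): flips 4 -> legal
(1,5): flips 1 -> legal
(2,1): no bracket -> illegal
(2,5): flips 2 -> legal
(3,5): no bracket -> illegal
B mobility = 5
-- W to move --
(1,0): flips 1 -> legal
(2,0): flips 1 -> legal
(2,1): flips 1 -> legal
(2,5): no bracket -> illegal
(3,1): flips 1 -> legal
(3,5): no bracket -> illegal
(4,1): flips 1 -> legal
(4,2): flips 3 -> legal
(4,5): flips 1 -> legal
(5,2): no bracket -> illegal
(5,3): flips 2 -> legal
(5,4): flips 2 -> legal
W mobility = 9

Answer: B=5 W=9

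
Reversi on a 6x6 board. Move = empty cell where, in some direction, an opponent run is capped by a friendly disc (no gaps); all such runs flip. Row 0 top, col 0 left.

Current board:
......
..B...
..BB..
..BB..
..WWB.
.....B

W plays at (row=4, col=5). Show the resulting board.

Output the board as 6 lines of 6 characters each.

Answer: ......
..B...
..BB..
..BB..
..WWWW
.....B

Derivation:
Place W at (4,5); scan 8 dirs for brackets.
Dir NW: first cell '.' (not opp) -> no flip
Dir N: first cell '.' (not opp) -> no flip
Dir NE: edge -> no flip
Dir W: opp run (4,4) capped by W -> flip
Dir E: edge -> no flip
Dir SW: first cell '.' (not opp) -> no flip
Dir S: opp run (5,5), next=edge -> no flip
Dir SE: edge -> no flip
All flips: (4,4)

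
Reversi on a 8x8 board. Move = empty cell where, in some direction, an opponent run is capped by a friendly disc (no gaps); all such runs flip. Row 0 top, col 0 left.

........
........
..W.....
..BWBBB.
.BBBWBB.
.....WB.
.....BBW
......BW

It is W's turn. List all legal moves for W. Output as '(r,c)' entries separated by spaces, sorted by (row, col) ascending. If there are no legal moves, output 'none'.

(2,1): no bracket -> illegal
(2,3): flips 3 -> legal
(2,4): flips 1 -> legal
(2,5): flips 2 -> legal
(2,6): flips 1 -> legal
(2,7): no bracket -> illegal
(3,0): no bracket -> illegal
(3,1): flips 1 -> legal
(3,7): flips 4 -> legal
(4,0): flips 3 -> legal
(4,7): flips 2 -> legal
(5,0): no bracket -> illegal
(5,1): flips 1 -> legal
(5,2): flips 2 -> legal
(5,3): flips 1 -> legal
(5,4): no bracket -> illegal
(5,7): flips 1 -> legal
(6,4): flips 2 -> legal
(7,4): no bracket -> illegal
(7,5): flips 2 -> legal

Answer: (2,3) (2,4) (2,5) (2,6) (3,1) (3,7) (4,0) (4,7) (5,1) (5,2) (5,3) (5,7) (6,4) (7,5)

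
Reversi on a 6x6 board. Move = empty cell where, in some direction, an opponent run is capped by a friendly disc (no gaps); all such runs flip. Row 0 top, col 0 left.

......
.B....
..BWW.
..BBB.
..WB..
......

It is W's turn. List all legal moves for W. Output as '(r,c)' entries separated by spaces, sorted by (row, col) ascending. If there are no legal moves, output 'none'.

Answer: (1,2) (2,1) (4,1) (4,4) (4,5) (5,3)

Derivation:
(0,0): no bracket -> illegal
(0,1): no bracket -> illegal
(0,2): no bracket -> illegal
(1,0): no bracket -> illegal
(1,2): flips 2 -> legal
(1,3): no bracket -> illegal
(2,0): no bracket -> illegal
(2,1): flips 1 -> legal
(2,5): no bracket -> illegal
(3,1): no bracket -> illegal
(3,5): no bracket -> illegal
(4,1): flips 1 -> legal
(4,4): flips 2 -> legal
(4,5): flips 1 -> legal
(5,2): no bracket -> illegal
(5,3): flips 2 -> legal
(5,4): no bracket -> illegal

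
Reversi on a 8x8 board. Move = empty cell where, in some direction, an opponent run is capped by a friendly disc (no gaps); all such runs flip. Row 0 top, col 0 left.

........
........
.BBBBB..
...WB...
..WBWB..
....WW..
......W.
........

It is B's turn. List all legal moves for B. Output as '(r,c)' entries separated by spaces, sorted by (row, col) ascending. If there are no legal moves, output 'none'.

Answer: (3,2) (4,1) (5,1) (6,3) (6,4) (6,5) (7,7)

Derivation:
(3,1): no bracket -> illegal
(3,2): flips 1 -> legal
(3,5): no bracket -> illegal
(4,1): flips 1 -> legal
(4,6): no bracket -> illegal
(5,1): flips 2 -> legal
(5,2): no bracket -> illegal
(5,3): no bracket -> illegal
(5,6): no bracket -> illegal
(5,7): no bracket -> illegal
(6,3): flips 1 -> legal
(6,4): flips 2 -> legal
(6,5): flips 2 -> legal
(6,7): no bracket -> illegal
(7,5): no bracket -> illegal
(7,6): no bracket -> illegal
(7,7): flips 4 -> legal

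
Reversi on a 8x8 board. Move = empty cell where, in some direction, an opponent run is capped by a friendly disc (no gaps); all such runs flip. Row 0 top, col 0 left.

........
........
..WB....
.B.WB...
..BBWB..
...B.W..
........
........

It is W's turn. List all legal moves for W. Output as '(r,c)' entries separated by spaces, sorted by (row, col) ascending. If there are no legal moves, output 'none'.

(1,2): no bracket -> illegal
(1,3): flips 1 -> legal
(1,4): no bracket -> illegal
(2,0): no bracket -> illegal
(2,1): no bracket -> illegal
(2,4): flips 2 -> legal
(2,5): no bracket -> illegal
(3,0): no bracket -> illegal
(3,2): no bracket -> illegal
(3,5): flips 2 -> legal
(3,6): no bracket -> illegal
(4,0): flips 1 -> legal
(4,1): flips 2 -> legal
(4,6): flips 1 -> legal
(5,1): flips 1 -> legal
(5,2): no bracket -> illegal
(5,4): no bracket -> illegal
(5,6): no bracket -> illegal
(6,2): flips 1 -> legal
(6,3): flips 2 -> legal
(6,4): no bracket -> illegal

Answer: (1,3) (2,4) (3,5) (4,0) (4,1) (4,6) (5,1) (6,2) (6,3)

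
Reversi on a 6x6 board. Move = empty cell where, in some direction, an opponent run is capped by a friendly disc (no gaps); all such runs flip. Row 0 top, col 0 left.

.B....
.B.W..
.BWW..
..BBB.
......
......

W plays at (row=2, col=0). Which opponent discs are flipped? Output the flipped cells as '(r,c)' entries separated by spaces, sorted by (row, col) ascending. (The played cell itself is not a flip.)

Dir NW: edge -> no flip
Dir N: first cell '.' (not opp) -> no flip
Dir NE: opp run (1,1), next='.' -> no flip
Dir W: edge -> no flip
Dir E: opp run (2,1) capped by W -> flip
Dir SW: edge -> no flip
Dir S: first cell '.' (not opp) -> no flip
Dir SE: first cell '.' (not opp) -> no flip

Answer: (2,1)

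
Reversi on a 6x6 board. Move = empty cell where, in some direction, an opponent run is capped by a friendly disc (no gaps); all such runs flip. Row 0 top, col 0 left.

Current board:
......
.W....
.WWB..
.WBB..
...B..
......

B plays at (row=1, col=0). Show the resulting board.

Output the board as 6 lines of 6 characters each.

Answer: ......
BW....
.BWB..
.WBB..
...B..
......

Derivation:
Place B at (1,0); scan 8 dirs for brackets.
Dir NW: edge -> no flip
Dir N: first cell '.' (not opp) -> no flip
Dir NE: first cell '.' (not opp) -> no flip
Dir W: edge -> no flip
Dir E: opp run (1,1), next='.' -> no flip
Dir SW: edge -> no flip
Dir S: first cell '.' (not opp) -> no flip
Dir SE: opp run (2,1) capped by B -> flip
All flips: (2,1)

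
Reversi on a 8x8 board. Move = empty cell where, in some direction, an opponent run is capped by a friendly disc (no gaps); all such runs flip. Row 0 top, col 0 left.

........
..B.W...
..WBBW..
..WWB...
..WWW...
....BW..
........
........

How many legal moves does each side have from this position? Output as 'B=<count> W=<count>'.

-- B to move --
(0,3): no bracket -> illegal
(0,4): flips 1 -> legal
(0,5): flips 1 -> legal
(1,1): no bracket -> illegal
(1,3): no bracket -> illegal
(1,5): no bracket -> illegal
(1,6): flips 1 -> legal
(2,1): flips 3 -> legal
(2,6): flips 1 -> legal
(3,1): flips 2 -> legal
(3,5): no bracket -> illegal
(3,6): no bracket -> illegal
(4,1): flips 1 -> legal
(4,5): no bracket -> illegal
(4,6): no bracket -> illegal
(5,1): flips 2 -> legal
(5,2): flips 4 -> legal
(5,3): flips 2 -> legal
(5,6): flips 1 -> legal
(6,4): no bracket -> illegal
(6,5): no bracket -> illegal
(6,6): no bracket -> illegal
B mobility = 11
-- W to move --
(0,1): no bracket -> illegal
(0,2): flips 1 -> legal
(0,3): no bracket -> illegal
(1,1): no bracket -> illegal
(1,3): flips 1 -> legal
(1,5): flips 1 -> legal
(2,1): no bracket -> illegal
(3,5): flips 1 -> legal
(4,5): no bracket -> illegal
(5,3): flips 1 -> legal
(6,3): no bracket -> illegal
(6,4): flips 1 -> legal
(6,5): flips 1 -> legal
W mobility = 7

Answer: B=11 W=7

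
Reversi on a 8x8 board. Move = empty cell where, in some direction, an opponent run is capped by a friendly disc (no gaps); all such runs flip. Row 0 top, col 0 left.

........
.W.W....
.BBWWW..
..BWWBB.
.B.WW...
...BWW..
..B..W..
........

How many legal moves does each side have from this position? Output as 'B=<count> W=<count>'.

Answer: B=11 W=12

Derivation:
-- B to move --
(0,0): flips 1 -> legal
(0,1): flips 1 -> legal
(0,2): flips 2 -> legal
(0,3): flips 4 -> legal
(0,4): flips 1 -> legal
(1,0): no bracket -> illegal
(1,2): no bracket -> illegal
(1,4): flips 2 -> legal
(1,5): flips 1 -> legal
(1,6): no bracket -> illegal
(2,0): no bracket -> illegal
(2,6): flips 3 -> legal
(4,2): no bracket -> illegal
(4,5): no bracket -> illegal
(4,6): no bracket -> illegal
(5,2): no bracket -> illegal
(5,6): flips 2 -> legal
(6,3): no bracket -> illegal
(6,4): no bracket -> illegal
(6,6): flips 3 -> legal
(7,4): no bracket -> illegal
(7,5): no bracket -> illegal
(7,6): flips 3 -> legal
B mobility = 11
-- W to move --
(1,0): flips 2 -> legal
(1,2): no bracket -> illegal
(2,0): flips 2 -> legal
(2,6): flips 1 -> legal
(2,7): no bracket -> illegal
(3,0): no bracket -> illegal
(3,1): flips 3 -> legal
(3,7): flips 2 -> legal
(4,0): no bracket -> illegal
(4,2): no bracket -> illegal
(4,5): flips 1 -> legal
(4,6): flips 1 -> legal
(4,7): flips 1 -> legal
(5,0): flips 2 -> legal
(5,1): no bracket -> illegal
(5,2): flips 1 -> legal
(6,1): no bracket -> illegal
(6,3): flips 1 -> legal
(6,4): no bracket -> illegal
(7,1): flips 2 -> legal
(7,2): no bracket -> illegal
(7,3): no bracket -> illegal
W mobility = 12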